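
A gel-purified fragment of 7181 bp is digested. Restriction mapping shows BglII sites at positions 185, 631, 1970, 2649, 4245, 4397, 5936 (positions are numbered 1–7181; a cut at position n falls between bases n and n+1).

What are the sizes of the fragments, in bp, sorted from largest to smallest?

Linear molecule, 7 cuts → 8 fragments:
  185 − 0 = 185 bp
  631 − 185 = 446 bp
  1970 − 631 = 1339 bp
  2649 − 1970 = 679 bp
  4245 − 2649 = 1596 bp
  4397 − 4245 = 152 bp
  5936 − 4397 = 1539 bp
  7181 − 5936 = 1245 bp
Sorted largest to smallest: 1596, 1539, 1339, 1245, 679, 446, 185, 152 bp.

1596, 1539, 1339, 1245, 679, 446, 185, 152 bp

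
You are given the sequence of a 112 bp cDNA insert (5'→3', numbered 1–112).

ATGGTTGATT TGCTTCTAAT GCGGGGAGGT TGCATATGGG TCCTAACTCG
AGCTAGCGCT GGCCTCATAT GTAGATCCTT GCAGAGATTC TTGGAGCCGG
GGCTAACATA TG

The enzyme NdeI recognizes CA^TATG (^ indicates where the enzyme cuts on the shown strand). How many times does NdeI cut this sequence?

3

CATATG occurs starting at positions 33, 66, 107.
NdeI cuts at 3 sites.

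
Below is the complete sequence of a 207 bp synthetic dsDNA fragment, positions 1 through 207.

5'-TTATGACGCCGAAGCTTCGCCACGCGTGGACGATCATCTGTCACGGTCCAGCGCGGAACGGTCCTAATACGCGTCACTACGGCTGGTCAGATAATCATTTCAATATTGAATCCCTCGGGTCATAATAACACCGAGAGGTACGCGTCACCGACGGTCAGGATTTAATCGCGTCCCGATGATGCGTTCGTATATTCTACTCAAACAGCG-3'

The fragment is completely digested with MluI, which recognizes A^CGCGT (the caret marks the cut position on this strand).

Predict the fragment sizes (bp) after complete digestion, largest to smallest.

71, 67, 47, 22 bp

MluI sites (ACGCGT) start at positions 22, 69, 140.
MluI cuts after the first base of each site, so after positions 22, 69, 140.
Linear molecule, 3 cuts → 4 fragments:
  1–22 → 22 bp
  23–69 → 47 bp
  70–140 → 71 bp
  141–207 → 67 bp
Sorted largest to smallest: 71, 67, 47, 22 bp.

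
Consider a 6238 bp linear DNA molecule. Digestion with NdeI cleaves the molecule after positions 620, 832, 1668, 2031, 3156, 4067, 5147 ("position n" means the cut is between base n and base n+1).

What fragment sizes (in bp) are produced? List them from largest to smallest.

1125, 1091, 1080, 911, 836, 620, 363, 212 bp

Linear molecule, 7 cuts → 8 fragments:
  620 − 0 = 620 bp
  832 − 620 = 212 bp
  1668 − 832 = 836 bp
  2031 − 1668 = 363 bp
  3156 − 2031 = 1125 bp
  4067 − 3156 = 911 bp
  5147 − 4067 = 1080 bp
  6238 − 5147 = 1091 bp
Sorted largest to smallest: 1125, 1091, 1080, 911, 836, 620, 363, 212 bp.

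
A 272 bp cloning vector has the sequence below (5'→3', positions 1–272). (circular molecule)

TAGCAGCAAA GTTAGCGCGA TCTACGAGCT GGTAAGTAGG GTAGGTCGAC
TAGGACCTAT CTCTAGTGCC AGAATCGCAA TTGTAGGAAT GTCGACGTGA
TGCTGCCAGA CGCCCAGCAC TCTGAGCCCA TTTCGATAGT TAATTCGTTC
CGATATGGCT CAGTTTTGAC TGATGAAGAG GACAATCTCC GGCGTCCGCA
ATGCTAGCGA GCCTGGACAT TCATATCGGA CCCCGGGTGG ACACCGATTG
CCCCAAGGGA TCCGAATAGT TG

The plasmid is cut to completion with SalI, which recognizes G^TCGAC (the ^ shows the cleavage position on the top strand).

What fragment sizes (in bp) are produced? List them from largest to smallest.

SalI sites (GTCGAC) start at positions 45, 91.
SalI cuts after the first base of each site, so after positions 45, 91.
Circular molecule, 2 cuts → 2 fragments:
  46–91 → 46 bp
  92–272 then 1–45 → 181 + 45 = 226 bp
Sorted largest to smallest: 226, 46 bp.

226, 46 bp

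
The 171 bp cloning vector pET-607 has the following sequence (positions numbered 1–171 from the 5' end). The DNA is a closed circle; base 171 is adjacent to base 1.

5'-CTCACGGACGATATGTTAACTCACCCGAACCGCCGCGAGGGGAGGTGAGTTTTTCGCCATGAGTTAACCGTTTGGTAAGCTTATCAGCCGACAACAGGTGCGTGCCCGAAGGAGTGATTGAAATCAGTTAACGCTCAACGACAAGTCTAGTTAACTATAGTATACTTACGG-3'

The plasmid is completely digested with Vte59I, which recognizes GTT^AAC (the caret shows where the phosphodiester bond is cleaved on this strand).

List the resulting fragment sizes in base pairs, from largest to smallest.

Vte59I sites (GTTAAC) start at positions 15, 63, 127, 150.
Vte59I cuts after base 3 of each site, so after positions 17, 65, 129, 152.
Circular molecule, 4 cuts → 4 fragments:
  18–65 → 48 bp
  66–129 → 64 bp
  130–152 → 23 bp
  153–171 then 1–17 → 19 + 17 = 36 bp
Sorted largest to smallest: 64, 48, 36, 23 bp.

64, 48, 36, 23 bp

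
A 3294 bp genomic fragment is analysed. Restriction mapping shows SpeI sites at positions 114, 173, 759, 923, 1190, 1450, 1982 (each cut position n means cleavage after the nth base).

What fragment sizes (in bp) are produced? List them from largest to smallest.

1312, 586, 532, 267, 260, 164, 114, 59 bp

Linear molecule, 7 cuts → 8 fragments:
  114 − 0 = 114 bp
  173 − 114 = 59 bp
  759 − 173 = 586 bp
  923 − 759 = 164 bp
  1190 − 923 = 267 bp
  1450 − 1190 = 260 bp
  1982 − 1450 = 532 bp
  3294 − 1982 = 1312 bp
Sorted largest to smallest: 1312, 586, 532, 267, 260, 164, 114, 59 bp.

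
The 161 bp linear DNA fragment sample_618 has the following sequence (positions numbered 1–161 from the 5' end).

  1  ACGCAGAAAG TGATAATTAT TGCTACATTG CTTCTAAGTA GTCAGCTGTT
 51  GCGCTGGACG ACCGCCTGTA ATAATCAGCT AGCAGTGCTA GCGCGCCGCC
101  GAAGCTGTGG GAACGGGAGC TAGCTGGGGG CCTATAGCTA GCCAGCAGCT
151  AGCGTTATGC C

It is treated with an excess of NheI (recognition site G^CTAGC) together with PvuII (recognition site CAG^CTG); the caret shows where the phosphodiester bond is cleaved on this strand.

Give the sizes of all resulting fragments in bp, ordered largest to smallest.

45, 33, 32, 18, 13, 11, 9 bp

NheI sites (GCTAGC) start at positions 78, 87, 119, 137, 148.
NheI cuts after the first base of each site, so after positions 78, 87, 119, 137, 148.
The PvuII site (CAGCTG) starts at position 43.
PvuII cuts after base 3 of each site, so after position 45.
Combined cut positions: 45, 78, 87, 119, 137, 148.
Linear molecule, 6 cuts → 7 fragments:
  1–45 → 45 bp
  46–78 → 33 bp
  79–87 → 9 bp
  88–119 → 32 bp
  120–137 → 18 bp
  138–148 → 11 bp
  149–161 → 13 bp
Sorted largest to smallest: 45, 33, 32, 18, 13, 11, 9 bp.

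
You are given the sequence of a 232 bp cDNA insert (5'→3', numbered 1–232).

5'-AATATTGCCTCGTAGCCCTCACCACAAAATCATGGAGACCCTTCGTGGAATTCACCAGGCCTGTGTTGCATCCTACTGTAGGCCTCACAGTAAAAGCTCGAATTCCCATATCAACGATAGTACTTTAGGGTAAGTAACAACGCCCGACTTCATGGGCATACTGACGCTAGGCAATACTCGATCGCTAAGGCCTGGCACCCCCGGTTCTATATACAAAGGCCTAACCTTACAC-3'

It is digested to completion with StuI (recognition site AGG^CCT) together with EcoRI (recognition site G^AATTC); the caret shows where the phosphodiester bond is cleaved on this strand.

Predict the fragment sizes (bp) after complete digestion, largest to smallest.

90, 48, 29, 23, 18, 13, 11 bp

StuI sites (AGGCCT) start at positions 57, 80, 188, 217.
StuI cuts after base 3 of each site, so after positions 59, 82, 190, 219.
EcoRI sites (GAATTC) start at positions 48, 100.
EcoRI cuts after the first base of each site, so after positions 48, 100.
Combined cut positions: 48, 59, 82, 100, 190, 219.
Linear molecule, 6 cuts → 7 fragments:
  1–48 → 48 bp
  49–59 → 11 bp
  60–82 → 23 bp
  83–100 → 18 bp
  101–190 → 90 bp
  191–219 → 29 bp
  220–232 → 13 bp
Sorted largest to smallest: 90, 48, 29, 23, 18, 13, 11 bp.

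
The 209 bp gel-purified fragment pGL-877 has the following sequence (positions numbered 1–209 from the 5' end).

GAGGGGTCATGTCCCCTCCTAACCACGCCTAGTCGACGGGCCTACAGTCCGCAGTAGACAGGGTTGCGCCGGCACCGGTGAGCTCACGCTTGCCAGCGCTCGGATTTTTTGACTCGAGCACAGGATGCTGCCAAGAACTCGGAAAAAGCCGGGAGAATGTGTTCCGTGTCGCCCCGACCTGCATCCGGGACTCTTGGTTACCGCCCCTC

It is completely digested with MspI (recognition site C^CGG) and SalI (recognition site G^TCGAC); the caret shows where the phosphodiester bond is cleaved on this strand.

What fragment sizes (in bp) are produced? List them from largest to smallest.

MspI sites (CCGG) start at positions 69, 75, 149, 185.
MspI cuts after the first base of each site, so after positions 69, 75, 149, 185.
The SalI site (GTCGAC) starts at position 32.
SalI cuts after the first base of each site, so after position 32.
Combined cut positions: 32, 69, 75, 149, 185.
Linear molecule, 5 cuts → 6 fragments:
  1–32 → 32 bp
  33–69 → 37 bp
  70–75 → 6 bp
  76–149 → 74 bp
  150–185 → 36 bp
  186–209 → 24 bp
Sorted largest to smallest: 74, 37, 36, 32, 24, 6 bp.

74, 37, 36, 32, 24, 6 bp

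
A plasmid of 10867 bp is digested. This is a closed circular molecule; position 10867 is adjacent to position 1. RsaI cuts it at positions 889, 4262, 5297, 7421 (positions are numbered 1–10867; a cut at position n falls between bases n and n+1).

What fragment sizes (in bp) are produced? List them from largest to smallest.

4335, 3373, 2124, 1035 bp

Circular molecule, 4 cuts → 4 fragments:
  4262 − 889 = 3373 bp
  5297 − 4262 = 1035 bp
  7421 − 5297 = 2124 bp
  wrap: 10867 − 7421 + 889 = 4335 bp
Sorted largest to smallest: 4335, 3373, 2124, 1035 bp.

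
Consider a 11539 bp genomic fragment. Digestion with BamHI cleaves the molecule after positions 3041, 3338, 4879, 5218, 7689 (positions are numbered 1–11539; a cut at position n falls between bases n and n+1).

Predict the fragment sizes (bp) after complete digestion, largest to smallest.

Linear molecule, 5 cuts → 6 fragments:
  3041 − 0 = 3041 bp
  3338 − 3041 = 297 bp
  4879 − 3338 = 1541 bp
  5218 − 4879 = 339 bp
  7689 − 5218 = 2471 bp
  11539 − 7689 = 3850 bp
Sorted largest to smallest: 3850, 3041, 2471, 1541, 339, 297 bp.

3850, 3041, 2471, 1541, 339, 297 bp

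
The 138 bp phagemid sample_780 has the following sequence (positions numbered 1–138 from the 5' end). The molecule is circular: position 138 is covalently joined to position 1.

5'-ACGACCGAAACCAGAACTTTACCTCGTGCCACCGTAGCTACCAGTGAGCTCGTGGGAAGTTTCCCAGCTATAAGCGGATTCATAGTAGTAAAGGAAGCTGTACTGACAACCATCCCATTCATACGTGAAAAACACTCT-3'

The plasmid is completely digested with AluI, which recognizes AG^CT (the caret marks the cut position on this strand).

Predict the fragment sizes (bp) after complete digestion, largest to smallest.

78, 30, 19, 11 bp

AluI sites (AGCT) start at positions 36, 47, 66, 96.
AluI cuts after base 2 of each site, so after positions 37, 48, 67, 97.
Circular molecule, 4 cuts → 4 fragments:
  38–48 → 11 bp
  49–67 → 19 bp
  68–97 → 30 bp
  98–138 then 1–37 → 41 + 37 = 78 bp
Sorted largest to smallest: 78, 30, 19, 11 bp.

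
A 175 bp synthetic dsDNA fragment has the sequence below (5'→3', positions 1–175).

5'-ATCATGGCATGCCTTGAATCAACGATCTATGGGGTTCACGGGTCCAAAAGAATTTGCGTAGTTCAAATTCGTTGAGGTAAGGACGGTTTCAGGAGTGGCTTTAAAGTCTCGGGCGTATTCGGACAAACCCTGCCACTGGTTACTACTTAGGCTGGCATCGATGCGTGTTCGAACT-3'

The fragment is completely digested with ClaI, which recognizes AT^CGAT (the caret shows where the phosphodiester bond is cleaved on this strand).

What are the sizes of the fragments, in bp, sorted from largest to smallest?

The ClaI site (ATCGAT) starts at position 157.
ClaI cuts after base 2 of each site, so after position 158.
Linear molecule, 1 cut → 2 fragments:
  1–158 → 158 bp
  159–175 → 17 bp
Sorted largest to smallest: 158, 17 bp.

158, 17 bp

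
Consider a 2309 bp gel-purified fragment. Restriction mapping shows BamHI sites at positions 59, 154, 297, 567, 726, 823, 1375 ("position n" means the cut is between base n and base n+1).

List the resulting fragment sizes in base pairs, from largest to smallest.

934, 552, 270, 159, 143, 97, 95, 59 bp

Linear molecule, 7 cuts → 8 fragments:
  59 − 0 = 59 bp
  154 − 59 = 95 bp
  297 − 154 = 143 bp
  567 − 297 = 270 bp
  726 − 567 = 159 bp
  823 − 726 = 97 bp
  1375 − 823 = 552 bp
  2309 − 1375 = 934 bp
Sorted largest to smallest: 934, 552, 270, 159, 143, 97, 95, 59 bp.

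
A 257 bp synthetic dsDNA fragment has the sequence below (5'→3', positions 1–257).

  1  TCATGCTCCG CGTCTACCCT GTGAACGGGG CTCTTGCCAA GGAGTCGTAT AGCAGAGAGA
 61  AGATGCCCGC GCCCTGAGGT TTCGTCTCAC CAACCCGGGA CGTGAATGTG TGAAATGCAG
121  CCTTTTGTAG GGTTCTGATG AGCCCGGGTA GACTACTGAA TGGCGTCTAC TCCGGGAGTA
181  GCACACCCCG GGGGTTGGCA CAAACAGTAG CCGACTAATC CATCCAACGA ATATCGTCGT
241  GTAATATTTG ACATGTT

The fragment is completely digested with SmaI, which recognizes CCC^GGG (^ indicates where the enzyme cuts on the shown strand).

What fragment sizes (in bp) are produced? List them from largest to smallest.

96, 68, 49, 44 bp

SmaI sites (CCCGGG) start at positions 94, 143, 187.
SmaI cuts after base 3 of each site, so after positions 96, 145, 189.
Linear molecule, 3 cuts → 4 fragments:
  1–96 → 96 bp
  97–145 → 49 bp
  146–189 → 44 bp
  190–257 → 68 bp
Sorted largest to smallest: 96, 68, 49, 44 bp.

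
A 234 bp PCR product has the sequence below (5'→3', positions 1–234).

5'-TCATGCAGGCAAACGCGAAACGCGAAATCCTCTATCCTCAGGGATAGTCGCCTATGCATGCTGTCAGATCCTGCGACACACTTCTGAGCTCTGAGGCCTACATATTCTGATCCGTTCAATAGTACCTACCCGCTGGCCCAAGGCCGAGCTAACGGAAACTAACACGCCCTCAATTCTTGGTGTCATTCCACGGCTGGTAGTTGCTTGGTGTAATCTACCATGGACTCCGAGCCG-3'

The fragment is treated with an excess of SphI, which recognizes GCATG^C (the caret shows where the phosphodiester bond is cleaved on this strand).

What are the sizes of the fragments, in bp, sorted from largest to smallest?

174, 60 bp

The SphI site (GCATGC) starts at position 56.
SphI cuts after base 5 of each site (before the last base), so after position 60.
Linear molecule, 1 cut → 2 fragments:
  1–60 → 60 bp
  61–234 → 174 bp
Sorted largest to smallest: 174, 60 bp.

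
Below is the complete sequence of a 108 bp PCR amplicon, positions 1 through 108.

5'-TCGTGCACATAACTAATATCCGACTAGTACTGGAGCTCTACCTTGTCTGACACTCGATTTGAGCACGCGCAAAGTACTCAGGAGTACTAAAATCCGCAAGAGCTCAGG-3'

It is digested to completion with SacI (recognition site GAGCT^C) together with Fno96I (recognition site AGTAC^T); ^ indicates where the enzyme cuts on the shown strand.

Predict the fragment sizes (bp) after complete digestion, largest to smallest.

40, 30, 17, 10, 7, 4 bp

SacI sites (GAGCTC) start at positions 33, 100.
SacI cuts after base 5 of each site (before the last base), so after positions 37, 104.
Fno96I sites (AGTACT) start at positions 26, 73, 83.
Fno96I cuts after base 5 of each site (before the last base), so after positions 30, 77, 87.
Combined cut positions: 30, 37, 77, 87, 104.
Linear molecule, 5 cuts → 6 fragments:
  1–30 → 30 bp
  31–37 → 7 bp
  38–77 → 40 bp
  78–87 → 10 bp
  88–104 → 17 bp
  105–108 → 4 bp
Sorted largest to smallest: 40, 30, 17, 10, 7, 4 bp.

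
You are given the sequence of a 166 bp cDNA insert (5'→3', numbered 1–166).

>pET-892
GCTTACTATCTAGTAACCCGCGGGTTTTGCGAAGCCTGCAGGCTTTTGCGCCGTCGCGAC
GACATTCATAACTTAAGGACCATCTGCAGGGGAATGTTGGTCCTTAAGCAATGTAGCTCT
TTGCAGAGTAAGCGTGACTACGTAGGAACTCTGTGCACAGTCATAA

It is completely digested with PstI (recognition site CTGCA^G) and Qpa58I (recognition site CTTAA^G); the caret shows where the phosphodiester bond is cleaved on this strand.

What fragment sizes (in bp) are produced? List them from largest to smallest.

59, 40, 36, 19, 12 bp

PstI sites (CTGCAG) start at positions 36, 84.
PstI cuts after base 5 of each site (before the last base), so after positions 40, 88.
Qpa58I sites (CTTAAG) start at positions 72, 103.
Qpa58I cuts after base 5 of each site (before the last base), so after positions 76, 107.
Combined cut positions: 40, 76, 88, 107.
Linear molecule, 4 cuts → 5 fragments:
  1–40 → 40 bp
  41–76 → 36 bp
  77–88 → 12 bp
  89–107 → 19 bp
  108–166 → 59 bp
Sorted largest to smallest: 59, 40, 36, 19, 12 bp.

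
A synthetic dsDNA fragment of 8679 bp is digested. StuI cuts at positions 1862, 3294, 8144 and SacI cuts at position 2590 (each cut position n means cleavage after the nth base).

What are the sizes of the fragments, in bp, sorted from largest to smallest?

4850, 1862, 728, 704, 535 bp

Combined cut positions (sorted): 1862, 2590, 3294, 8144.
Linear molecule, 4 cuts → 5 fragments:
  1862 − 0 = 1862 bp
  2590 − 1862 = 728 bp
  3294 − 2590 = 704 bp
  8144 − 3294 = 4850 bp
  8679 − 8144 = 535 bp
Sorted largest to smallest: 4850, 1862, 728, 704, 535 bp.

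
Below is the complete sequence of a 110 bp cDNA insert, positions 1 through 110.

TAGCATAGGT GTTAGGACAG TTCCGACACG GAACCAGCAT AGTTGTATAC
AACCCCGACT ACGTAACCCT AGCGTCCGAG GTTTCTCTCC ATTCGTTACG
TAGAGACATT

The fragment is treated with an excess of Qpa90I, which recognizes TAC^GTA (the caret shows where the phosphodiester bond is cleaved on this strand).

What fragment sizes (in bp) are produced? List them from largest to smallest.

62, 37, 11 bp

Qpa90I sites (TACGTA) start at positions 60, 97.
Qpa90I cuts after base 3 of each site, so after positions 62, 99.
Linear molecule, 2 cuts → 3 fragments:
  1–62 → 62 bp
  63–99 → 37 bp
  100–110 → 11 bp
Sorted largest to smallest: 62, 37, 11 bp.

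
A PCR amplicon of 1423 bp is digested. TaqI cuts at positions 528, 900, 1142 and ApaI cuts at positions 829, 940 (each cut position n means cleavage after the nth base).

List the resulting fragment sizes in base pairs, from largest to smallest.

528, 301, 281, 202, 71, 40 bp

Combined cut positions (sorted): 528, 829, 900, 940, 1142.
Linear molecule, 5 cuts → 6 fragments:
  528 − 0 = 528 bp
  829 − 528 = 301 bp
  900 − 829 = 71 bp
  940 − 900 = 40 bp
  1142 − 940 = 202 bp
  1423 − 1142 = 281 bp
Sorted largest to smallest: 528, 301, 281, 202, 71, 40 bp.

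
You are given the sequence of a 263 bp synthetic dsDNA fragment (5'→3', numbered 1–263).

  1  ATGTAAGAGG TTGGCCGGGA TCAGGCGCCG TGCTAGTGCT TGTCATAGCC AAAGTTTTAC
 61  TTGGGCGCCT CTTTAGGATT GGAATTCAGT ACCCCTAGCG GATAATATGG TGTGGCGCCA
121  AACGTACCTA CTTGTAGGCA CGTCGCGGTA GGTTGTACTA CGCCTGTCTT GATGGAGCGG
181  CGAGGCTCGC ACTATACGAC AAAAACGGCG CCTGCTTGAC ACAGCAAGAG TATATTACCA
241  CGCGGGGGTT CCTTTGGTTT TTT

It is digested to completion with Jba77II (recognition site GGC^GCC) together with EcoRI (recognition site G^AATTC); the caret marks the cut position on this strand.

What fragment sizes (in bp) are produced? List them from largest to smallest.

Jba77II sites (GGCGCC) start at positions 24, 64, 114, 207.
Jba77II cuts after base 3 of each site, so after positions 26, 66, 116, 209.
The EcoRI site (GAATTC) starts at position 82.
EcoRI cuts after the first base of each site, so after position 82.
Combined cut positions: 26, 66, 82, 116, 209.
Linear molecule, 5 cuts → 6 fragments:
  1–26 → 26 bp
  27–66 → 40 bp
  67–82 → 16 bp
  83–116 → 34 bp
  117–209 → 93 bp
  210–263 → 54 bp
Sorted largest to smallest: 93, 54, 40, 34, 26, 16 bp.

93, 54, 40, 34, 26, 16 bp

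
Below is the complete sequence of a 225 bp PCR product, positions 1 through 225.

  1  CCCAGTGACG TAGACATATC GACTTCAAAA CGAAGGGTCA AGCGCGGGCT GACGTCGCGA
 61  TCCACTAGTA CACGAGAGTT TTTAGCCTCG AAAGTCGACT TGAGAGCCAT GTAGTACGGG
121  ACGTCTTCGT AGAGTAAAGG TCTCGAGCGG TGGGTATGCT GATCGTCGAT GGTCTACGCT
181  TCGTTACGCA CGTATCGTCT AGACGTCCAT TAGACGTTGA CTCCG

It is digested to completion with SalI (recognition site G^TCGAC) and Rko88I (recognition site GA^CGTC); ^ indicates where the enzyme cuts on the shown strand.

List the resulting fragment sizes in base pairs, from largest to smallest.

The SalI site (GTCGAC) starts at position 94.
SalI cuts after the first base of each site, so after position 94.
Rko88I sites (GACGTC) start at positions 51, 120, 202.
Rko88I cuts after base 2 of each site, so after positions 52, 121, 203.
Combined cut positions: 52, 94, 121, 203.
Linear molecule, 4 cuts → 5 fragments:
  1–52 → 52 bp
  53–94 → 42 bp
  95–121 → 27 bp
  122–203 → 82 bp
  204–225 → 22 bp
Sorted largest to smallest: 82, 52, 42, 27, 22 bp.

82, 52, 42, 27, 22 bp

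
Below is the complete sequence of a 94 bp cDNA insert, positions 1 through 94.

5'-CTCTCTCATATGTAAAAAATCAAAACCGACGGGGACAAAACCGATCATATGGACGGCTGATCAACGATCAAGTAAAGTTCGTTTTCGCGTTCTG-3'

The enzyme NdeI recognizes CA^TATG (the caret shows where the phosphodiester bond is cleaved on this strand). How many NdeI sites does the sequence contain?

2

CATATG occurs starting at positions 7, 46.
NdeI cuts at 2 sites.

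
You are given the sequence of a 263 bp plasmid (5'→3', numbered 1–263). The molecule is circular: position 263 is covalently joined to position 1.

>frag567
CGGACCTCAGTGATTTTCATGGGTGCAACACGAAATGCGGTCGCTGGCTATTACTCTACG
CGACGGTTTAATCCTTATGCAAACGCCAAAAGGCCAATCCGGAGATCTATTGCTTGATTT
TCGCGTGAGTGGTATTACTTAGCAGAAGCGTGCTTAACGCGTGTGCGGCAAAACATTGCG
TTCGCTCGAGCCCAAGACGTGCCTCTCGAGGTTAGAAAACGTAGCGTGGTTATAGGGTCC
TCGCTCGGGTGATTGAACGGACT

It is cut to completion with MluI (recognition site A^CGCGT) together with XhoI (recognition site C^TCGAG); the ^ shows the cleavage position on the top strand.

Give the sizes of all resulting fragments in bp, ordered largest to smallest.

The MluI site (ACGCGT) starts at position 157.
MluI cuts after the first base of each site, so after position 157.
XhoI sites (CTCGAG) start at positions 185, 205.
XhoI cuts after the first base of each site, so after positions 185, 205.
Combined cut positions: 157, 185, 205.
Circular molecule, 3 cuts → 3 fragments:
  158–185 → 28 bp
  186–205 → 20 bp
  206–263 then 1–157 → 58 + 157 = 215 bp
Sorted largest to smallest: 215, 28, 20 bp.

215, 28, 20 bp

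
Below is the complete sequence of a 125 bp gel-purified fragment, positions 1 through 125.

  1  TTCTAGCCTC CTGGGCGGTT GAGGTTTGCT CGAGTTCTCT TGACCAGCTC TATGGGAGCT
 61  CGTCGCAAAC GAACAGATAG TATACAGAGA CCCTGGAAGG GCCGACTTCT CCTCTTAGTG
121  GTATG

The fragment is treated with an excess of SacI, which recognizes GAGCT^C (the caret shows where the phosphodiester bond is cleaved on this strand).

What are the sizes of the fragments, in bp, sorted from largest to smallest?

The SacI site (GAGCTC) starts at position 56.
SacI cuts after base 5 of each site (before the last base), so after position 60.
Linear molecule, 1 cut → 2 fragments:
  1–60 → 60 bp
  61–125 → 65 bp
Sorted largest to smallest: 65, 60 bp.

65, 60 bp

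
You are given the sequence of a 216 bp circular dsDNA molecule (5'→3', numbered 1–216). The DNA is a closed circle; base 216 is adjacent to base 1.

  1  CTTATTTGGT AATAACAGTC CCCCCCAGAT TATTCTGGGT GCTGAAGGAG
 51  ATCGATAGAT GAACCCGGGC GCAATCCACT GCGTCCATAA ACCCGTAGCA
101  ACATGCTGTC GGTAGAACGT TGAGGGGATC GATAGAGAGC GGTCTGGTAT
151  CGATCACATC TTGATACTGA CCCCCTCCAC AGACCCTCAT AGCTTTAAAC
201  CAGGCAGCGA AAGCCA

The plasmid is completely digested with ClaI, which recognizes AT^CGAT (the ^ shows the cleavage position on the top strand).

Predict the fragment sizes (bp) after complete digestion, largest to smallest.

ClaI sites (ATCGAT) start at positions 51, 128, 149.
ClaI cuts after base 2 of each site, so after positions 52, 129, 150.
Circular molecule, 3 cuts → 3 fragments:
  53–129 → 77 bp
  130–150 → 21 bp
  151–216 then 1–52 → 66 + 52 = 118 bp
Sorted largest to smallest: 118, 77, 21 bp.

118, 77, 21 bp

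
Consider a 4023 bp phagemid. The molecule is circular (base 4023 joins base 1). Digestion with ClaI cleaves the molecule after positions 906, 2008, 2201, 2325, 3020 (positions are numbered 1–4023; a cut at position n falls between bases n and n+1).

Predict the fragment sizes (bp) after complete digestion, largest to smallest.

Circular molecule, 5 cuts → 5 fragments:
  2008 − 906 = 1102 bp
  2201 − 2008 = 193 bp
  2325 − 2201 = 124 bp
  3020 − 2325 = 695 bp
  wrap: 4023 − 3020 + 906 = 1909 bp
Sorted largest to smallest: 1909, 1102, 695, 193, 124 bp.

1909, 1102, 695, 193, 124 bp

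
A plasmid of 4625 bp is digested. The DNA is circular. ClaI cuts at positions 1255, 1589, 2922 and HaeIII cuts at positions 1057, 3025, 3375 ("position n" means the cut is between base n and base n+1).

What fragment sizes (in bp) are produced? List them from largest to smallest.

Combined cut positions (sorted): 1057, 1255, 1589, 2922, 3025, 3375.
Circular molecule, 6 cuts → 6 fragments:
  1255 − 1057 = 198 bp
  1589 − 1255 = 334 bp
  2922 − 1589 = 1333 bp
  3025 − 2922 = 103 bp
  3375 − 3025 = 350 bp
  wrap: 4625 − 3375 + 1057 = 2307 bp
Sorted largest to smallest: 2307, 1333, 350, 334, 198, 103 bp.

2307, 1333, 350, 334, 198, 103 bp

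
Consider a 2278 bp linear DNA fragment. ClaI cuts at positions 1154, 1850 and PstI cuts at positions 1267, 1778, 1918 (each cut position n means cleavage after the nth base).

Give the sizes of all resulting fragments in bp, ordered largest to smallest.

Combined cut positions (sorted): 1154, 1267, 1778, 1850, 1918.
Linear molecule, 5 cuts → 6 fragments:
  1154 − 0 = 1154 bp
  1267 − 1154 = 113 bp
  1778 − 1267 = 511 bp
  1850 − 1778 = 72 bp
  1918 − 1850 = 68 bp
  2278 − 1918 = 360 bp
Sorted largest to smallest: 1154, 511, 360, 113, 72, 68 bp.

1154, 511, 360, 113, 72, 68 bp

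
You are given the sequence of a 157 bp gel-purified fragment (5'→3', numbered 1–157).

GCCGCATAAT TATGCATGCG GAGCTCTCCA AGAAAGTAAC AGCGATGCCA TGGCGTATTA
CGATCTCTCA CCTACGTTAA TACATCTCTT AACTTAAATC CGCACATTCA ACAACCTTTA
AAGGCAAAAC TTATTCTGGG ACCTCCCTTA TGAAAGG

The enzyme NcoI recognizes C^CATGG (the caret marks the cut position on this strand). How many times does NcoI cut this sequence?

CCATGG occurs starting at position 48.
NcoI cuts at 1 site.

1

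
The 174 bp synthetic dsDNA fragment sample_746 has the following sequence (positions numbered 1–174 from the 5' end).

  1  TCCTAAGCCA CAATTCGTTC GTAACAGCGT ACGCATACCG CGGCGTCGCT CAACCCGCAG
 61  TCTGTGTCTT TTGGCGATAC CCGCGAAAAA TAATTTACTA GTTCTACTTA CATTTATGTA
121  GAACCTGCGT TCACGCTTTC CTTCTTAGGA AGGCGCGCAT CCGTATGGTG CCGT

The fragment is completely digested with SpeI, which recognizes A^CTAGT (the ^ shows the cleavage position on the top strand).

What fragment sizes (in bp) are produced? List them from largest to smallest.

97, 77 bp

The SpeI site (ACTAGT) starts at position 97.
SpeI cuts after the first base of each site, so after position 97.
Linear molecule, 1 cut → 2 fragments:
  1–97 → 97 bp
  98–174 → 77 bp
Sorted largest to smallest: 97, 77 bp.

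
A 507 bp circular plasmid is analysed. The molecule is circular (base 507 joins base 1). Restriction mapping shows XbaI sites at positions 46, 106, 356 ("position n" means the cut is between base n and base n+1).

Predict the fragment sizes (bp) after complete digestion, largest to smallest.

250, 197, 60 bp

Circular molecule, 3 cuts → 3 fragments:
  106 − 46 = 60 bp
  356 − 106 = 250 bp
  wrap: 507 − 356 + 46 = 197 bp
Sorted largest to smallest: 250, 197, 60 bp.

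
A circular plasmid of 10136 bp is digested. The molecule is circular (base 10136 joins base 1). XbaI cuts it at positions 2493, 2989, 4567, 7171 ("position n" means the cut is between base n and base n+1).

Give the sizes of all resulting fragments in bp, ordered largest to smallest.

5458, 2604, 1578, 496 bp

Circular molecule, 4 cuts → 4 fragments:
  2989 − 2493 = 496 bp
  4567 − 2989 = 1578 bp
  7171 − 4567 = 2604 bp
  wrap: 10136 − 7171 + 2493 = 5458 bp
Sorted largest to smallest: 5458, 2604, 1578, 496 bp.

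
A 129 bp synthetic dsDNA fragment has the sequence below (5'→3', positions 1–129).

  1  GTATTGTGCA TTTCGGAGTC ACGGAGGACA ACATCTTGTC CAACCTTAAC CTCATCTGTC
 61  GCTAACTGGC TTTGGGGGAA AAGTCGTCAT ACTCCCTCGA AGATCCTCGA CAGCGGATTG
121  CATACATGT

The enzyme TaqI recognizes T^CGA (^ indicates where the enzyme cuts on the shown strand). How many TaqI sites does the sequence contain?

2

TCGA occurs starting at positions 97, 107.
TaqI cuts at 2 sites.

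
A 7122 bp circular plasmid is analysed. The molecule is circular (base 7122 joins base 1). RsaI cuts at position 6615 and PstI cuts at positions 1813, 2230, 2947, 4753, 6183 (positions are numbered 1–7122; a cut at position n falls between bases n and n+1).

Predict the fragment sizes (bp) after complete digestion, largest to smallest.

2320, 1806, 1430, 717, 432, 417 bp

Combined cut positions (sorted): 1813, 2230, 2947, 4753, 6183, 6615.
Circular molecule, 6 cuts → 6 fragments:
  2230 − 1813 = 417 bp
  2947 − 2230 = 717 bp
  4753 − 2947 = 1806 bp
  6183 − 4753 = 1430 bp
  6615 − 6183 = 432 bp
  wrap: 7122 − 6615 + 1813 = 2320 bp
Sorted largest to smallest: 2320, 1806, 1430, 717, 432, 417 bp.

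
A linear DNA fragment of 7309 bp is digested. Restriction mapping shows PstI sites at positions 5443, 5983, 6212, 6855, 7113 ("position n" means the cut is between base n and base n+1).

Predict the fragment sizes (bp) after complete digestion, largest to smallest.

Linear molecule, 5 cuts → 6 fragments:
  5443 − 0 = 5443 bp
  5983 − 5443 = 540 bp
  6212 − 5983 = 229 bp
  6855 − 6212 = 643 bp
  7113 − 6855 = 258 bp
  7309 − 7113 = 196 bp
Sorted largest to smallest: 5443, 643, 540, 258, 229, 196 bp.

5443, 643, 540, 258, 229, 196 bp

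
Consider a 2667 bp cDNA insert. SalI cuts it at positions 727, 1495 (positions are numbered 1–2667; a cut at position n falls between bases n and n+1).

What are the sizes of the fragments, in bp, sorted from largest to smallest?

Linear molecule, 2 cuts → 3 fragments:
  727 − 0 = 727 bp
  1495 − 727 = 768 bp
  2667 − 1495 = 1172 bp
Sorted largest to smallest: 1172, 768, 727 bp.

1172, 768, 727 bp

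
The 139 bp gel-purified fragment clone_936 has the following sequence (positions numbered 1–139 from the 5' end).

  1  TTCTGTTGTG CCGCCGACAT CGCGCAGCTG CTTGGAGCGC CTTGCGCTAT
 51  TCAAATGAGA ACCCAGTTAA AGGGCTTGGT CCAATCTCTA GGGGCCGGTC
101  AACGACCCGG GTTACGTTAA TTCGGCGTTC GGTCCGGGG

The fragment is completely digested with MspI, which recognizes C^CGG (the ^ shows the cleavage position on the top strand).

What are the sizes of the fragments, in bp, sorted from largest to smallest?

95, 27, 12, 5 bp

MspI sites (CCGG) start at positions 95, 107, 134.
MspI cuts after the first base of each site, so after positions 95, 107, 134.
Linear molecule, 3 cuts → 4 fragments:
  1–95 → 95 bp
  96–107 → 12 bp
  108–134 → 27 bp
  135–139 → 5 bp
Sorted largest to smallest: 95, 27, 12, 5 bp.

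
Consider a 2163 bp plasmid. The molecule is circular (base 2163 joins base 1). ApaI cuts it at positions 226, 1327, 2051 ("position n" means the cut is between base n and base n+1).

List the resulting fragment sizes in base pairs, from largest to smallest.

1101, 724, 338 bp

Circular molecule, 3 cuts → 3 fragments:
  1327 − 226 = 1101 bp
  2051 − 1327 = 724 bp
  wrap: 2163 − 2051 + 226 = 338 bp
Sorted largest to smallest: 1101, 724, 338 bp.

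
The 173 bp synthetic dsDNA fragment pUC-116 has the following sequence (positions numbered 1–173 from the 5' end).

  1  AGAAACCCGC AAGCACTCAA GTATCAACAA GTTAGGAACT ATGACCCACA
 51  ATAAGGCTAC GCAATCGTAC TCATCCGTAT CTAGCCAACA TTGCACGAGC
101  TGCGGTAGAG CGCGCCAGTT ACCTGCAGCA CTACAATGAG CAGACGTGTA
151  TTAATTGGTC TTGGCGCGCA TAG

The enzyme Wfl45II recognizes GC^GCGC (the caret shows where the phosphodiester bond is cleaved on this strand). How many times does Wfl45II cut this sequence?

2

GCGCGC occurs starting at positions 110, 164.
Wfl45II cuts at 2 sites.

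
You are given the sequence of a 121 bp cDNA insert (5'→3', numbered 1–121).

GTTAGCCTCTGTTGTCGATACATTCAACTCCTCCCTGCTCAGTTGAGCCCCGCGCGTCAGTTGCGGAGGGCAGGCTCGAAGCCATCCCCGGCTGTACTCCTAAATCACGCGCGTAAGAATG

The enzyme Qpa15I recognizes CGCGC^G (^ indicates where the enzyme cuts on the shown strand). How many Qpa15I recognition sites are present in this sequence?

2

CGCGCG occurs starting at positions 51, 108.
Qpa15I cuts at 2 sites.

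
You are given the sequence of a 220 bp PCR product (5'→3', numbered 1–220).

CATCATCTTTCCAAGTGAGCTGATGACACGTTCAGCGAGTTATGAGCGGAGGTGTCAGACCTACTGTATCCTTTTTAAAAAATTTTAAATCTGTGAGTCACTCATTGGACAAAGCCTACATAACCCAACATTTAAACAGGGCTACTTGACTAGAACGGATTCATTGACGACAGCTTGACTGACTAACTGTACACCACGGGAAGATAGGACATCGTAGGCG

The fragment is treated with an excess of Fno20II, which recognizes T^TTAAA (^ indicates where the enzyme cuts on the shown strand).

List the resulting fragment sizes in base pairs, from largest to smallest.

Fno20II sites (TTTAAA) start at positions 74, 84, 131.
Fno20II cuts after the first base of each site, so after positions 74, 84, 131.
Linear molecule, 3 cuts → 4 fragments:
  1–74 → 74 bp
  75–84 → 10 bp
  85–131 → 47 bp
  132–220 → 89 bp
Sorted largest to smallest: 89, 74, 47, 10 bp.

89, 74, 47, 10 bp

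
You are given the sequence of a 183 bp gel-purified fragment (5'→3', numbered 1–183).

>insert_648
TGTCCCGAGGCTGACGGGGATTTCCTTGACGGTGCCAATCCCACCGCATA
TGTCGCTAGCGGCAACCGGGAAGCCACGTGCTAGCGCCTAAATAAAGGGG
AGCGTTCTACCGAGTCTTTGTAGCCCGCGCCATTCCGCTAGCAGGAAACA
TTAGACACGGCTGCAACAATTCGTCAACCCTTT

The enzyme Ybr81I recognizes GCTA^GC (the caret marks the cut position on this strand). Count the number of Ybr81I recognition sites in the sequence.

3

GCTAGC occurs starting at positions 55, 80, 137.
Ybr81I cuts at 3 sites.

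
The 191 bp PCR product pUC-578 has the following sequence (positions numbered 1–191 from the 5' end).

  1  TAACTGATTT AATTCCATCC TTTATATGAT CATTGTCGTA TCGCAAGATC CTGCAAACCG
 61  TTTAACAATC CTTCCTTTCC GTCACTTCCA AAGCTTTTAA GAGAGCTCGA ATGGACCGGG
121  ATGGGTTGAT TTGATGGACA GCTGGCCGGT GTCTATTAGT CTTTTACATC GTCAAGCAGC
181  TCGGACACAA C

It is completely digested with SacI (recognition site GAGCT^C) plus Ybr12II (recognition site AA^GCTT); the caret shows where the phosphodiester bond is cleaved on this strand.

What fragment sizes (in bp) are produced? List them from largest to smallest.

92, 84, 15 bp

The SacI site (GAGCTC) starts at position 103.
SacI cuts after base 5 of each site (before the last base), so after position 107.
The Ybr12II site (AAGCTT) starts at position 91.
Ybr12II cuts after base 2 of each site, so after position 92.
Combined cut positions: 92, 107.
Linear molecule, 2 cuts → 3 fragments:
  1–92 → 92 bp
  93–107 → 15 bp
  108–191 → 84 bp
Sorted largest to smallest: 92, 84, 15 bp.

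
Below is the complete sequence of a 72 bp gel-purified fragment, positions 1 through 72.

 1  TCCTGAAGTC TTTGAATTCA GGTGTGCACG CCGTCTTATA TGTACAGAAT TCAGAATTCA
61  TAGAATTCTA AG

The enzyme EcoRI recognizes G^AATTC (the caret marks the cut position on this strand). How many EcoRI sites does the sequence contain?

4

GAATTC occurs starting at positions 14, 47, 54, 63.
EcoRI cuts at 4 sites.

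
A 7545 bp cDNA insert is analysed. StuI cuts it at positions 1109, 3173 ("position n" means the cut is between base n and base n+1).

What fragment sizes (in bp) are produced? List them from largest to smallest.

4372, 2064, 1109 bp

Linear molecule, 2 cuts → 3 fragments:
  1109 − 0 = 1109 bp
  3173 − 1109 = 2064 bp
  7545 − 3173 = 4372 bp
Sorted largest to smallest: 4372, 2064, 1109 bp.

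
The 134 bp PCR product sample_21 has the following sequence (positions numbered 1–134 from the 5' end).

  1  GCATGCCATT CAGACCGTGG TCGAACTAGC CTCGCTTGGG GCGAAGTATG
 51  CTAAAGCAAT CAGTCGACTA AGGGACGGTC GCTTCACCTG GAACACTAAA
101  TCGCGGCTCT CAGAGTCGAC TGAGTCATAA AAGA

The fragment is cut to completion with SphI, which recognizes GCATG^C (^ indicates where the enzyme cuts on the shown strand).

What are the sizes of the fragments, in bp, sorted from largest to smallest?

129, 5 bp

The SphI site (GCATGC) starts at position 1.
SphI cuts after base 5 of each site (before the last base), so after position 5.
Linear molecule, 1 cut → 2 fragments:
  1–5 → 5 bp
  6–134 → 129 bp
Sorted largest to smallest: 129, 5 bp.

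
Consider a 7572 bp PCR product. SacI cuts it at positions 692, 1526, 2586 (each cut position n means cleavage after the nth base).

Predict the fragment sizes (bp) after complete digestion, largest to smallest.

Linear molecule, 3 cuts → 4 fragments:
  692 − 0 = 692 bp
  1526 − 692 = 834 bp
  2586 − 1526 = 1060 bp
  7572 − 2586 = 4986 bp
Sorted largest to smallest: 4986, 1060, 834, 692 bp.

4986, 1060, 834, 692 bp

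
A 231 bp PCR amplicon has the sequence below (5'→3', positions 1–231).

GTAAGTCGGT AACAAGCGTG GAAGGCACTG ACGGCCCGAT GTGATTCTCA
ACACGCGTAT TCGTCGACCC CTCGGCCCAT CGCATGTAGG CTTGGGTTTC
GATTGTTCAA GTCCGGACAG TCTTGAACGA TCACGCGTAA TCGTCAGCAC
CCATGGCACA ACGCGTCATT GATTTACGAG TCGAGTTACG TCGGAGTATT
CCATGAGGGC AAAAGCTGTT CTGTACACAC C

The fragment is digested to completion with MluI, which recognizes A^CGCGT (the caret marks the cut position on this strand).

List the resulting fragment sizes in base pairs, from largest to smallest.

MluI sites (ACGCGT) start at positions 53, 133, 161.
MluI cuts after the first base of each site, so after positions 53, 133, 161.
Linear molecule, 3 cuts → 4 fragments:
  1–53 → 53 bp
  54–133 → 80 bp
  134–161 → 28 bp
  162–231 → 70 bp
Sorted largest to smallest: 80, 70, 53, 28 bp.

80, 70, 53, 28 bp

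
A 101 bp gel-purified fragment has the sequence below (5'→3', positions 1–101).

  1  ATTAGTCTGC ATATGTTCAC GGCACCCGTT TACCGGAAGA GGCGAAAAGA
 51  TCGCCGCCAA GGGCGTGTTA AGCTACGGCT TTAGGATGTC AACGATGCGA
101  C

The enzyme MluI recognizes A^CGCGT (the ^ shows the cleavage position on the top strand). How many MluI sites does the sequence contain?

No occurrence of ACGCGT is present in the sequence.
MluI does not cut: 0 sites.

0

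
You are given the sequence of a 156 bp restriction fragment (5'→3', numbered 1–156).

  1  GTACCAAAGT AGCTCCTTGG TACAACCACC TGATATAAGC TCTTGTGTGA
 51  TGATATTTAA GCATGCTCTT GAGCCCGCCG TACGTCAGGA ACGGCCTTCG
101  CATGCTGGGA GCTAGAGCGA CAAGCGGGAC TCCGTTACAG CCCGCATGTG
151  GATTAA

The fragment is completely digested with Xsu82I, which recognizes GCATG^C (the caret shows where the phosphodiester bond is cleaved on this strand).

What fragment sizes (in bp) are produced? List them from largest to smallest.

65, 52, 39 bp

Xsu82I sites (GCATGC) start at positions 61, 100.
Xsu82I cuts after base 5 of each site (before the last base), so after positions 65, 104.
Linear molecule, 2 cuts → 3 fragments:
  1–65 → 65 bp
  66–104 → 39 bp
  105–156 → 52 bp
Sorted largest to smallest: 65, 52, 39 bp.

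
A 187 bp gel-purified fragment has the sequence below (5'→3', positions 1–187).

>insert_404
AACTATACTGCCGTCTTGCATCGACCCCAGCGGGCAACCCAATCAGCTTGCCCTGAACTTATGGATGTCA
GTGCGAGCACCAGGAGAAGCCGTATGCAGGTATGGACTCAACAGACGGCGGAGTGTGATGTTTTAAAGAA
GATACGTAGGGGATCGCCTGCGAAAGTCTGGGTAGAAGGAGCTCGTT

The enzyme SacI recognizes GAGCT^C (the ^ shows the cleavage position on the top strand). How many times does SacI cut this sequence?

GAGCTC occurs starting at position 179.
SacI cuts at 1 site.

1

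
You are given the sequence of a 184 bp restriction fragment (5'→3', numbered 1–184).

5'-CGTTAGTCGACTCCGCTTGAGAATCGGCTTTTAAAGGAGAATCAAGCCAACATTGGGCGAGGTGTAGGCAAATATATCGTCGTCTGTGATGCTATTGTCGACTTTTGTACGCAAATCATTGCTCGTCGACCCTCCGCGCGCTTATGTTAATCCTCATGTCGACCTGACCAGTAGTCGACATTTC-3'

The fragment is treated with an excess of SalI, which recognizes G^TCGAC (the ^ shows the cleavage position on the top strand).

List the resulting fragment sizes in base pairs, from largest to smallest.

91, 33, 28, 16, 10, 6 bp

SalI sites (GTCGAC) start at positions 6, 97, 125, 158, 174.
SalI cuts after the first base of each site, so after positions 6, 97, 125, 158, 174.
Linear molecule, 5 cuts → 6 fragments:
  1–6 → 6 bp
  7–97 → 91 bp
  98–125 → 28 bp
  126–158 → 33 bp
  159–174 → 16 bp
  175–184 → 10 bp
Sorted largest to smallest: 91, 33, 28, 16, 10, 6 bp.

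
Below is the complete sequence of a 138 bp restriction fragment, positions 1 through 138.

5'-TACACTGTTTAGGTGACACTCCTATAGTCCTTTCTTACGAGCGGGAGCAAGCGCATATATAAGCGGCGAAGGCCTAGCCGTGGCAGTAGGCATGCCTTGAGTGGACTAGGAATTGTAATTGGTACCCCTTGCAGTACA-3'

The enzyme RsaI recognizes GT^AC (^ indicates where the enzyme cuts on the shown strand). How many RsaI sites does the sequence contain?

GTAC occurs starting at positions 122, 134.
RsaI cuts at 2 sites.

2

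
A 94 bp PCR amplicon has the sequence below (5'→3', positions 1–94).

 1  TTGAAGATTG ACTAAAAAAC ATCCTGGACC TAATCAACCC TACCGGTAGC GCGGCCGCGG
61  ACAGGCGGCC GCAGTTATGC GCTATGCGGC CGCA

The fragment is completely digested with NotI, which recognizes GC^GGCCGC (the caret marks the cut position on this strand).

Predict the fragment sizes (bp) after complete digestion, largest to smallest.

52, 21, 14, 7 bp

NotI sites (GCGGCCGC) start at positions 51, 65, 86.
NotI cuts after base 2 of each site, so after positions 52, 66, 87.
Linear molecule, 3 cuts → 4 fragments:
  1–52 → 52 bp
  53–66 → 14 bp
  67–87 → 21 bp
  88–94 → 7 bp
Sorted largest to smallest: 52, 21, 14, 7 bp.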